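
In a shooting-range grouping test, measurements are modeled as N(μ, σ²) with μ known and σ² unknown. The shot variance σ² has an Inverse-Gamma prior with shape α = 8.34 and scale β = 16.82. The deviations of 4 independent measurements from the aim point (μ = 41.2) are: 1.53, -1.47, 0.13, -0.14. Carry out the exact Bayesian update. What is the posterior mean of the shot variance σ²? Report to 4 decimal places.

With known mean μ and an Inverse-Gamma(α, β) prior on σ², the Normal likelihood is conjugate: posterior is Inv-Gamma(α + n/2, β + Σ(xᵢ−μ)²/2).
Σ(xᵢ−μ)² = (1.53)² + (-1.47)² + (0.13)² + (-0.14)² = 4.5383.
Posterior: Inv-Gamma(8.34 + 4/2, 16.82 + 4.5383/2) = Inv-Gamma(10.34, 19.08915).
E[σ²|data] = β/(α−1) = 19.08915/9.34 = 2.0438.

2.0438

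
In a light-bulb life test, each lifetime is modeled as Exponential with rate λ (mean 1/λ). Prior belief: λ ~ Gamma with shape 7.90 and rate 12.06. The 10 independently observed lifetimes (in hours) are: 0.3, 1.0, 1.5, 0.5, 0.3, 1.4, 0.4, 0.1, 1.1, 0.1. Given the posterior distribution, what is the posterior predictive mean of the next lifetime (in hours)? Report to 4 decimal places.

With a Gamma(shape α, rate β) prior on the exponential rate λ, the posterior after n observations with total T = Σxᵢ is Gamma(α+n, β+T).
Sum of observations T = 6.7 hours; n = 10.
Posterior: Gamma(7.90+10, 12.06+6.7) = Gamma(17.90, 18.76).
The predictive distribution for the next observation is Lomax; its mean is β/(α−1) = 18.76/16.90 = 1.1101.

1.1101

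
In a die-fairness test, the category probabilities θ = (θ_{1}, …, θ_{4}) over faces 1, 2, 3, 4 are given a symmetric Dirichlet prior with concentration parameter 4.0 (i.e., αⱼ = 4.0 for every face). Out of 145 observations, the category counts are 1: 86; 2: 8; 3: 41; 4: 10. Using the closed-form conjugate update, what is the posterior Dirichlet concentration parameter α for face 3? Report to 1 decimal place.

The Dirichlet prior is conjugate to the Multinomial likelihood: each posterior αⱼ = prior αⱼ + observed count nⱼ.
Posterior concentration: (90.0, 12.0, 45.0, 14.0), total = 161.0.
α_{3} = 4.0 + 41 = 45.0.

45.0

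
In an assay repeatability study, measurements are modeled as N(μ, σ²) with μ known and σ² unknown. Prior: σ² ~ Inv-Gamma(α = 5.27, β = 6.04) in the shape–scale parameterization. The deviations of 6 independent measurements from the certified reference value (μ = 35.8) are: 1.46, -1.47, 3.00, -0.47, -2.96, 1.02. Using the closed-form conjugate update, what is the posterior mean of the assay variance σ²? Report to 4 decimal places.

2.4343

With known mean μ and an Inverse-Gamma(α, β) prior on σ², the Normal likelihood is conjugate: posterior is Inv-Gamma(α + n/2, β + Σ(xᵢ−μ)²/2).
Σ(xᵢ−μ)² = (1.46)² + (-1.47)² + (3.00)² + (-0.47)² + (-2.96)² + (1.02)² = 23.3154.
Posterior: Inv-Gamma(5.27 + 6/2, 6.04 + 23.3154/2) = Inv-Gamma(8.27, 17.69770).
E[σ²|data] = β/(α−1) = 17.69770/7.27 = 2.4343.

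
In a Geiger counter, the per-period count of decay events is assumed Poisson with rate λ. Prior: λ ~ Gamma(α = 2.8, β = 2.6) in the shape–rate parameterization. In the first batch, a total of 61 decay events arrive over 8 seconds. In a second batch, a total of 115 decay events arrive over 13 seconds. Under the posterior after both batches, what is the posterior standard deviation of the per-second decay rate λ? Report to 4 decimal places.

0.5666

With a Gamma(shape α, rate β) prior, the Poisson likelihood is conjugate: the posterior is Gamma(α + ΣXᵢ, β + n).
After batch 1: Gamma(α+S, β+n) = Gamma(2.8+61, 2.6+8) = Gamma(63.8, 10.6).
After batch 2: Gamma(α+S, β+n) = Gamma(63.8+115, 10.6+13) = Gamma(178.8, 23.6).
SD = √α/β = √178.8/23.6 = 0.5666.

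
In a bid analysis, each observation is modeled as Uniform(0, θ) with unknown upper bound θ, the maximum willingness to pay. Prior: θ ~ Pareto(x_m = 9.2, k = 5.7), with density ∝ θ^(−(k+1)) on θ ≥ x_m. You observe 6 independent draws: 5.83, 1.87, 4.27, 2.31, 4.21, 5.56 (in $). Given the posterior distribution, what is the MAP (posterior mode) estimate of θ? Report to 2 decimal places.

A Pareto(scale x_m, shape k) prior on the upper bound θ of Uniform(0, θ) is conjugate: posterior is Pareto(max(x_m, max xᵢ), k + n).
Sample maximum = 5.83; prior scale x_m = 9.2 → posterior scale = max = 9.20.
Posterior shape = 5.7 + 6 = 11.7.
The Pareto density is decreasing on [x_m, ∞), so the mode is x_m = 9.20.

9.20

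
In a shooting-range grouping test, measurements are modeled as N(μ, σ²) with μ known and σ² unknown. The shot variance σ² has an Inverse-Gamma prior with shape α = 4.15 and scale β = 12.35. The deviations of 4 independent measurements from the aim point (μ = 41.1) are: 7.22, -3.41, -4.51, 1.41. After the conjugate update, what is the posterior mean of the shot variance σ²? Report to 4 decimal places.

With known mean μ and an Inverse-Gamma(α, β) prior on σ², the Normal likelihood is conjugate: posterior is Inv-Gamma(α + n/2, β + Σ(xᵢ−μ)²/2).
Σ(xᵢ−μ)² = (7.22)² + (-3.41)² + (-4.51)² + (1.41)² = 86.0847.
Posterior: Inv-Gamma(4.15 + 4/2, 12.35 + 86.0847/2) = Inv-Gamma(6.15, 55.39235).
E[σ²|data] = β/(α−1) = 55.39235/5.15 = 10.7558.

10.7558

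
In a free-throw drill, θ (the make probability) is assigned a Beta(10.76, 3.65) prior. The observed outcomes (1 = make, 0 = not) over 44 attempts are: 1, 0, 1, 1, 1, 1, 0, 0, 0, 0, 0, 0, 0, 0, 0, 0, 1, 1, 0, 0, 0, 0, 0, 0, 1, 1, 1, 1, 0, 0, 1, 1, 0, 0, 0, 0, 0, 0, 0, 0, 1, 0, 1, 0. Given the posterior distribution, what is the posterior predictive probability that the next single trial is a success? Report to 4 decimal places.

The Beta prior is conjugate to a Binomial/Bernoulli likelihood; the update adds successes to α and failures to β.
Posterior: Beta(α+k, β+n−k) = Beta(10.76+15, 3.65+29) = Beta(25.76, 32.65).
For a single future Bernoulli trial, P(success | data) = α/(α+β) = 0.4410.

0.4410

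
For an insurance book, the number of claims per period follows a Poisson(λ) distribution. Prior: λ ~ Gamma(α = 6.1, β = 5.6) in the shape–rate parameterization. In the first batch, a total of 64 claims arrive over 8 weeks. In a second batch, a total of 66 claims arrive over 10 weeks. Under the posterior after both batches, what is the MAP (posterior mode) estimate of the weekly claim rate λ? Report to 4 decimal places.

With a Gamma(shape α, rate β) prior, the Poisson likelihood is conjugate: the posterior is Gamma(α + ΣXᵢ, β + n).
After batch 1: Gamma(α+S, β+n) = Gamma(6.1+64, 5.6+8) = Gamma(70.1, 13.6).
After batch 2: Gamma(α+S, β+n) = Gamma(70.1+66, 13.6+10) = Gamma(136.1, 23.6).
Mode of Gamma(α,β) for α≥1 is (α−1)/β = 135.1/23.6 = 5.7246.

5.7246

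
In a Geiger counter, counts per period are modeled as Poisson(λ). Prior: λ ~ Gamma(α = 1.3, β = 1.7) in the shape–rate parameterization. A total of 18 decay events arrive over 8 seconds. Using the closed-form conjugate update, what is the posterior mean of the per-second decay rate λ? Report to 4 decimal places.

1.9897

With a Gamma(shape α, rate β) prior, the Poisson likelihood is conjugate: the posterior is Gamma(α + ΣXᵢ, β + n).
Posterior: Gamma(α+S, β+n) = Gamma(1.3+18, 1.7+8) = Gamma(19.3, 9.7).
Posterior mean = α/β = 19.3/9.7 = 1.9897.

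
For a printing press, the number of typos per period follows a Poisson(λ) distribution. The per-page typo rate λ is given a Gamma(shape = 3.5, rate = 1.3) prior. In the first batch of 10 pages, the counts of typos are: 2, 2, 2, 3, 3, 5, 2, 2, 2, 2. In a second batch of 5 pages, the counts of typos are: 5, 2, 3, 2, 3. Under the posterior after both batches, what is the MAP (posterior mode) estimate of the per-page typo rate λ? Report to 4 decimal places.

With a Gamma(shape α, rate β) prior, the Poisson likelihood is conjugate: the posterior is Gamma(α + ΣXᵢ, β + n).
Batch 1: sum of counts S = 25 over n = 10 pages.
After batch 1: Gamma(α+S, β+n) = Gamma(3.5+25, 1.3+10) = Gamma(28.5, 11.3).
Batch 2: sum of counts S = 15 over n = 5 pages.
After batch 2: Gamma(α+S, β+n) = Gamma(28.5+15, 11.3+5) = Gamma(43.5, 16.3).
Mode of Gamma(α,β) for α≥1 is (α−1)/β = 42.5/16.3 = 2.6074.

2.6074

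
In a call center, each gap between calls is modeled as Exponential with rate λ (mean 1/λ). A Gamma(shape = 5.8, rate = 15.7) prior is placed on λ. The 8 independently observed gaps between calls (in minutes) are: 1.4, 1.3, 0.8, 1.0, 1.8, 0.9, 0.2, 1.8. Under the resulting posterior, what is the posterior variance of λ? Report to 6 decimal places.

With a Gamma(shape α, rate β) prior on the exponential rate λ, the posterior after n observations with total T = Σxᵢ is Gamma(α+n, β+T).
Sum of observations T = 9.2 minutes; n = 8.
Posterior: Gamma(5.8+8, 15.7+9.2) = Gamma(13.8, 24.9).
Var = α/β² = 0.022258.

0.022258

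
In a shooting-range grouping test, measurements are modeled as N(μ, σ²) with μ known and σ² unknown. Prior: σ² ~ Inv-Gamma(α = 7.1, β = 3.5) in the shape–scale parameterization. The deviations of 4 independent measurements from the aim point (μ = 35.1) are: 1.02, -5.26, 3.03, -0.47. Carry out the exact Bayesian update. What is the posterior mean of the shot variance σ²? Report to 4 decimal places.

2.7846

With known mean μ and an Inverse-Gamma(α, β) prior on σ², the Normal likelihood is conjugate: posterior is Inv-Gamma(α + n/2, β + Σ(xᵢ−μ)²/2).
Σ(xᵢ−μ)² = (1.02)² + (-5.26)² + (3.03)² + (-0.47)² = 38.1098.
Posterior: Inv-Gamma(7.1 + 4/2, 3.5 + 38.1098/2) = Inv-Gamma(9.10, 22.55490).
E[σ²|data] = β/(α−1) = 22.55490/8.10 = 2.7846.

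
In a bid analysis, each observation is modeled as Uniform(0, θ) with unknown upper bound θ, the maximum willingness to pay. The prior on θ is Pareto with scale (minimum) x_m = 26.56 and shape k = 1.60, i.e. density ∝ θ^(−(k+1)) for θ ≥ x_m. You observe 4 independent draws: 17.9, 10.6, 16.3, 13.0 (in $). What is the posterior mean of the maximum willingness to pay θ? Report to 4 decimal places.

32.3339

A Pareto(scale x_m, shape k) prior on the upper bound θ of Uniform(0, θ) is conjugate: posterior is Pareto(max(x_m, max xᵢ), k + n).
Sample maximum = 17.9; prior scale x_m = 26.56 → posterior scale = max = 26.56.
Posterior shape = 1.60 + 4 = 5.60.
E[θ|data] = k·x_m/(k−1) = 5.60·26.56/4.60 = 32.3339.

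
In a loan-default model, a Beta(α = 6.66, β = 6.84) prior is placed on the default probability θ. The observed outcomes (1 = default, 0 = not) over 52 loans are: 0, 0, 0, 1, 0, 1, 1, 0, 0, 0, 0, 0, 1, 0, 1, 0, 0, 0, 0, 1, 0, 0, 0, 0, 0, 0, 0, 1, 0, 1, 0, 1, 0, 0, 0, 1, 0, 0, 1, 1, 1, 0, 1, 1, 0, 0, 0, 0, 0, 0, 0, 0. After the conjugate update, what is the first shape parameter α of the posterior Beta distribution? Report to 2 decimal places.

The Beta prior is conjugate to a Binomial/Bernoulli likelihood; the update adds successes to α and failures to β.
Posterior: Beta(α+k, β+n−k) = Beta(6.66+15, 6.84+37) = Beta(21.66, 43.84).
Posterior α = 21.66.

21.66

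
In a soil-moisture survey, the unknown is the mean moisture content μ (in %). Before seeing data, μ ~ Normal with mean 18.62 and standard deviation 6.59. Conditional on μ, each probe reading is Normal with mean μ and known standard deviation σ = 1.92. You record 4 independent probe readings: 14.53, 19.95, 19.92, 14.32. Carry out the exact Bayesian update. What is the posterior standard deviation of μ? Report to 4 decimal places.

For Normal data with known variance σ², a Normal(μ₀, σ₀²) prior on μ is conjugate. Posterior precision = 1/σ₀² + n/σ²; posterior mean is the precision-weighted average of μ₀ and x̄.
σ₀² = 6.59² = 43.4281, σ² = 1.92² = 3.6864; σ² + n·σ₀² = 3.6864 + 4·43.4281 = 177.3988.
Posterior precision = 1/σ₀² + n/σ² = 1/43.4281 + 4/3.6864 = (σ² + n·σ₀²)/(σ₀²σ²) = 177.3988/(43.4281·3.6864); posterior variance σₙ² = σ₀²σ²/(σ² + n·σ₀²) = 43.4281·3.6864/177.3988 = 0.902449.
Posterior SD = √σₙ² = √(43.4281·3.6864/177.3988) = 0.9500.

0.9500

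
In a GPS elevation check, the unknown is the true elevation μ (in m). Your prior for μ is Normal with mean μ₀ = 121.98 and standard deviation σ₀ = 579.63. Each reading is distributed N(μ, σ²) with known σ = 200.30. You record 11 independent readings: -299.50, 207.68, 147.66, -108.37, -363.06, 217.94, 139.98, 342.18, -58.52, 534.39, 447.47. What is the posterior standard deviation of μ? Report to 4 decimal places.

For Normal data with known variance σ², a Normal(μ₀, σ₀²) prior on μ is conjugate. Posterior precision = 1/σ₀² + n/σ²; posterior mean is the precision-weighted average of μ₀ and x̄.
σ₀² = 579.63² = 335970.9369, σ² = 200.30² = 40120.09; σ² + n·σ₀² = 40120.09 + 11·335970.9369 = 3735800.3959.
Posterior precision = 1/σ₀² + n/σ² = 1/335970.9369 + 11/40120.09 = (σ² + n·σ₀²)/(σ₀²σ²) = 3735800.3959/(335970.9369·40120.09); posterior variance σₙ² = σ₀²σ²/(σ² + n·σ₀²) = 335970.9369·40120.09/3735800.3959 = 3608.111461.
Posterior SD = √σₙ² = √(335970.9369·40120.09/3735800.3959) = 60.0676.

60.0676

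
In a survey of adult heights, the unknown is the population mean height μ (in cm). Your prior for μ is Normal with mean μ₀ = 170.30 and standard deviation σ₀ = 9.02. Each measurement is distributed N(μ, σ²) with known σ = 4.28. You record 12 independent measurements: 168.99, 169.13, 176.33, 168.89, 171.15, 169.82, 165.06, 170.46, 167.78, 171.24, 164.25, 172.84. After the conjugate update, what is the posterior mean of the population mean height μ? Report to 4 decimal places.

169.6734

For Normal data with known variance σ², a Normal(μ₀, σ₀²) prior on μ is conjugate. Posterior precision = 1/σ₀² + n/σ²; posterior mean is the precision-weighted average of μ₀ and x̄.
Σxᵢ = 168.99 + 169.13 + 176.33 + 168.89 + 171.15 + 169.82 + 165.06 + 170.46 + 167.78 + 171.24 + 164.25 + 172.84 = 2035.94, so n·x̄ = 2035.94.
σ₀² = 9.02² = 81.3604, σ² = 4.28² = 18.3184; σ² + n·σ₀² = 18.3184 + 12·81.3604 = 994.6432.
Posterior mean = (μ₀/σ₀² + n·x̄/σ²)/(1/σ₀² + n/σ²) = (σ²·μ₀ + σ₀²·n·x̄)/(σ² + n·σ₀²) = (18.3184·170.30 + 81.3604·2035.94)/994.6432 = 168764.516296/994.6432 = 169.6734.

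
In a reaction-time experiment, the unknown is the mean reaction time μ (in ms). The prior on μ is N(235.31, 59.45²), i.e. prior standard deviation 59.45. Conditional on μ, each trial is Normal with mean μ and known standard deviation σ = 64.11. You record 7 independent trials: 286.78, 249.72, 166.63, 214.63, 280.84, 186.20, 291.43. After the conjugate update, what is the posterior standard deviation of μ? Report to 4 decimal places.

For Normal data with known variance σ², a Normal(μ₀, σ₀²) prior on μ is conjugate. Posterior precision = 1/σ₀² + n/σ²; posterior mean is the precision-weighted average of μ₀ and x̄.
σ₀² = 59.45² = 3534.3025, σ² = 64.11² = 4110.0921; σ² + n·σ₀² = 4110.0921 + 7·3534.3025 = 28850.2096.
Posterior precision = 1/σ₀² + n/σ² = 1/3534.3025 + 7/4110.0921 = (σ² + n·σ₀²)/(σ₀²σ²) = 28850.2096/(3534.3025·4110.0921); posterior variance σₙ² = σ₀²σ²/(σ² + n·σ₀²) = 3534.3025·4110.0921/28850.2096 = 503.507912.
Posterior SD = √σₙ² = √(3534.3025·4110.0921/28850.2096) = 22.4390.

22.4390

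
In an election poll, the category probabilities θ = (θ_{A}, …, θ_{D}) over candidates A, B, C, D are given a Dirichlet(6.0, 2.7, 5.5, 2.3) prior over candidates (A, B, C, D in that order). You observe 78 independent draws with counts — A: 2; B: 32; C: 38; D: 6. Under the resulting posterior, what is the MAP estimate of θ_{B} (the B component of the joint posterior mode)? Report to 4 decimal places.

The Dirichlet prior is conjugate to the Multinomial likelihood: each posterior αⱼ = prior αⱼ + observed count nⱼ.
Posterior concentration: (8.0, 34.7, 43.5, 8.3), total = 94.5.
Joint mode component: (α_{B}−1)/(Σα−K) = 33.7/90.5 = 0.3724.

0.3724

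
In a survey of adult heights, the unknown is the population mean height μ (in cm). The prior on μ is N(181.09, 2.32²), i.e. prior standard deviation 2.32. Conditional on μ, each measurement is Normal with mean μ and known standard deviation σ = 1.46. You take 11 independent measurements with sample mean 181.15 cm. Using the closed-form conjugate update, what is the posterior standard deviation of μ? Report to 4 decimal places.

For Normal data with known variance σ², a Normal(μ₀, σ₀²) prior on μ is conjugate. Posterior precision = 1/σ₀² + n/σ²; posterior mean is the precision-weighted average of μ₀ and x̄.
σ₀² = 2.32² = 5.3824, σ² = 1.46² = 2.1316; σ² + n·σ₀² = 2.1316 + 11·5.3824 = 61.338.
Posterior precision = 1/σ₀² + n/σ² = 1/5.3824 + 11/2.1316 = (σ² + n·σ₀²)/(σ₀²σ²) = 61.338/(5.3824·2.1316); posterior variance σₙ² = σ₀²σ²/(σ² + n·σ₀²) = 5.3824·2.1316/61.338 = 0.187048.
Posterior SD = √σₙ² = √(5.3824·2.1316/61.338) = 0.4325.

0.4325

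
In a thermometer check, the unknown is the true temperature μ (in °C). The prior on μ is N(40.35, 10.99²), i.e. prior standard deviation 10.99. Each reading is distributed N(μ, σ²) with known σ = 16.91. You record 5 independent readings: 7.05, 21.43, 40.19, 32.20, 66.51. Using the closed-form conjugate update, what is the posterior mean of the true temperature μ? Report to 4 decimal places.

For Normal data with known variance σ², a Normal(μ₀, σ₀²) prior on μ is conjugate. Posterior precision = 1/σ₀² + n/σ²; posterior mean is the precision-weighted average of μ₀ and x̄.
Σxᵢ = 7.05 + 21.43 + 40.19 + 32.20 + 66.51 = 167.38, so n·x̄ = 167.38.
σ₀² = 10.99² = 120.7801, σ² = 16.91² = 285.9481; σ² + n·σ₀² = 285.9481 + 5·120.7801 = 889.8486.
Posterior mean = (μ₀/σ₀² + n·x̄/σ²)/(1/σ₀² + n/σ²) = (σ²·μ₀ + σ₀²·n·x̄)/(σ² + n·σ₀²) = (285.9481·40.35 + 120.7801·167.38)/889.8486 = 31754.178973/889.8486 = 35.6849.

35.6849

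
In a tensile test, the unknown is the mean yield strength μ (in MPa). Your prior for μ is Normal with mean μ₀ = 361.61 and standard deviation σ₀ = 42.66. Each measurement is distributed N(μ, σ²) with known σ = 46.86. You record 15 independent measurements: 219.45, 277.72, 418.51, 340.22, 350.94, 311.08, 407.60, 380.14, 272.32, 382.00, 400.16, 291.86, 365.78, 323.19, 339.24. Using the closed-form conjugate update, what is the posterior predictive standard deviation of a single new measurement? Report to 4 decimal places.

For Normal data with known variance σ², a Normal(μ₀, σ₀²) prior on μ is conjugate. Posterior precision = 1/σ₀² + n/σ²; posterior mean is the precision-weighted average of μ₀ and x̄.
σ₀² = 42.66² = 1819.8756, σ² = 46.86² = 2195.8596; σ² + n·σ₀² = 2195.8596 + 15·1819.8756 = 29493.9936.
Posterior precision = 1/σ₀² + n/σ² = 1/1819.8756 + 15/2195.8596 = (σ² + n·σ₀²)/(σ₀²σ²) = 29493.9936/(1819.8756·2195.8596); posterior variance σₙ² = σ₀²σ²/(σ² + n·σ₀²) = 1819.8756·2195.8596/29493.9936 = 135.491699.
Predictive variance for one new observation = σₙ² + σ² = 1819.8756·2195.8596/29493.9936 + 2195.8596 = σ²·(σ₀² + 29493.9936)/29493.9936 = 2195.8596·31313.8692/29493.9936 = 2331.351299; SD = √(2195.8596·31313.8692/29493.9936) = 48.2841.

48.2841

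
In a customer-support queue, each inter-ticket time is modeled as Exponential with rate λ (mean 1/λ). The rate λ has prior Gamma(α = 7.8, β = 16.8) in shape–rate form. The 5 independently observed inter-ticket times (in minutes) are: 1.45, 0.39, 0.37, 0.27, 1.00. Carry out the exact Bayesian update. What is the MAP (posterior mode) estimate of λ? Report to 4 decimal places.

0.5819

With a Gamma(shape α, rate β) prior on the exponential rate λ, the posterior after n observations with total T = Σxᵢ is Gamma(α+n, β+T).
Sum of observations T = 3.48 minutes; n = 5.
Posterior: Gamma(7.8+5, 16.8+3.48) = Gamma(12.8, 20.28).
Mode = (α−1)/β = 0.5819.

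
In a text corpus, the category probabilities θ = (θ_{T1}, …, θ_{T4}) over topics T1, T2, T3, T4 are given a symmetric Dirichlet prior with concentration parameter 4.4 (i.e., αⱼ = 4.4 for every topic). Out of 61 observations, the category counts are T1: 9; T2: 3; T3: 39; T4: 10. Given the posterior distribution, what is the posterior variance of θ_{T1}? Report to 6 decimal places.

The Dirichlet prior is conjugate to the Multinomial likelihood: each posterior αⱼ = prior αⱼ + observed count nⱼ.
Posterior concentration: (13.4, 7.4, 43.4, 14.4), total = 78.6.
Var[θ_j] = α_j(Σα−α_j)/((Σα)²(Σα+1)) = 13.4·65.2/(78.6²·79.6) = 0.001777.

0.001777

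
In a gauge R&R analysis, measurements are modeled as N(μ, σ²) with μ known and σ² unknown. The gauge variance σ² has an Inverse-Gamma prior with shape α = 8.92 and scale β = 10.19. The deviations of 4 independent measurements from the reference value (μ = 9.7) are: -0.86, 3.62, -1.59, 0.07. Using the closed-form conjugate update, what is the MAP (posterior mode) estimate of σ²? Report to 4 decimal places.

With known mean μ and an Inverse-Gamma(α, β) prior on σ², the Normal likelihood is conjugate: posterior is Inv-Gamma(α + n/2, β + Σ(xᵢ−μ)²/2).
Σ(xᵢ−μ)² = (-0.86)² + (3.62)² + (-1.59)² + (0.07)² = 16.3770.
Posterior: Inv-Gamma(8.92 + 4/2, 10.19 + 16.3770/2) = Inv-Gamma(10.92, 18.37850).
Mode = β/(α+1) = 18.37850/11.92 = 1.5418.

1.5418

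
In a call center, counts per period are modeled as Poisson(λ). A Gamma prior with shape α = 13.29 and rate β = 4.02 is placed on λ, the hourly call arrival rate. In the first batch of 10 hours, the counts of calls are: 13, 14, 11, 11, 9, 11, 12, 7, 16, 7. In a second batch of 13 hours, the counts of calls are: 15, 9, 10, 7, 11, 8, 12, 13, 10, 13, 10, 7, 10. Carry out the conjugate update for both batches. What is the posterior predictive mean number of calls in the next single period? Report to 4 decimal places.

9.5962

With a Gamma(shape α, rate β) prior, the Poisson likelihood is conjugate: the posterior is Gamma(α + ΣXᵢ, β + n).
Batch 1: sum of counts S = 111 over n = 10 hours.
After batch 1: Gamma(α+S, β+n) = Gamma(13.29+111, 4.02+10) = Gamma(124.29, 14.02).
Batch 2: sum of counts S = 135 over n = 13 hours.
After batch 2: Gamma(α+S, β+n) = Gamma(124.29+135, 14.02+13) = Gamma(259.29, 27.02).
The predictive distribution for one future period is NegBinom with mean α/β = 9.5962.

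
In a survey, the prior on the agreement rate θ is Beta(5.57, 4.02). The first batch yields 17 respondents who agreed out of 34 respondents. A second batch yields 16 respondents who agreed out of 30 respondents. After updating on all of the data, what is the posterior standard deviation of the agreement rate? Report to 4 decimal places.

The Beta prior is conjugate to a Binomial/Bernoulli likelihood; the update adds successes to α and failures to β.
After batch 1: Beta(5.57+17, 4.02+17) = Beta(22.57, 21.02).
After batch 2: Beta(22.57+16, 21.02+14) = Beta(38.57, 35.02).
Var = αβ/((α+β)²(α+β+1)) = 38.57·35.02/(73.59²·74.59) = 0.00334386; SD = √0.00334386 = 0.0578.

0.0578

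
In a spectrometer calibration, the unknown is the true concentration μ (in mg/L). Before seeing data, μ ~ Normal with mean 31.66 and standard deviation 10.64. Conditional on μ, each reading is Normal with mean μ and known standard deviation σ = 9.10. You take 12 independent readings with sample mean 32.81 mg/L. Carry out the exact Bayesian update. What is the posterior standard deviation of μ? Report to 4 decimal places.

For Normal data with known variance σ², a Normal(μ₀, σ₀²) prior on μ is conjugate. Posterior precision = 1/σ₀² + n/σ²; posterior mean is the precision-weighted average of μ₀ and x̄.
σ₀² = 10.64² = 113.2096, σ² = 9.10² = 82.81; σ² + n·σ₀² = 82.81 + 12·113.2096 = 1441.3252.
Posterior precision = 1/σ₀² + n/σ² = 1/113.2096 + 12/82.81 = (σ² + n·σ₀²)/(σ₀²σ²) = 1441.3252/(113.2096·82.81); posterior variance σₙ² = σ₀²σ²/(σ² + n·σ₀²) = 113.2096·82.81/1441.3252 = 6.504352.
Posterior SD = √σₙ² = √(113.2096·82.81/1441.3252) = 2.5504.

2.5504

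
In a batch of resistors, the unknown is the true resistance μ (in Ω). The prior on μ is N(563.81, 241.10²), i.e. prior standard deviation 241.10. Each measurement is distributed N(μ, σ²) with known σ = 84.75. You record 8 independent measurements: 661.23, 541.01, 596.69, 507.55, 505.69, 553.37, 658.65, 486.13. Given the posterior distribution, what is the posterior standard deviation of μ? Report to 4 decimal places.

For Normal data with known variance σ², a Normal(μ₀, σ₀²) prior on μ is conjugate. Posterior precision = 1/σ₀² + n/σ²; posterior mean is the precision-weighted average of μ₀ and x̄.
σ₀² = 241.10² = 58129.21, σ² = 84.75² = 7182.5625; σ² + n·σ₀² = 7182.5625 + 8·58129.21 = 472216.2425.
Posterior precision = 1/σ₀² + n/σ² = 1/58129.21 + 8/7182.5625 = (σ² + n·σ₀²)/(σ₀²σ²) = 472216.2425/(58129.21·7182.5625); posterior variance σₙ² = σ₀²σ²/(σ² + n·σ₀²) = 58129.21·7182.5625/472216.2425 = 884.164174.
Posterior SD = √σₙ² = √(58129.21·7182.5625/472216.2425) = 29.7349.

29.7349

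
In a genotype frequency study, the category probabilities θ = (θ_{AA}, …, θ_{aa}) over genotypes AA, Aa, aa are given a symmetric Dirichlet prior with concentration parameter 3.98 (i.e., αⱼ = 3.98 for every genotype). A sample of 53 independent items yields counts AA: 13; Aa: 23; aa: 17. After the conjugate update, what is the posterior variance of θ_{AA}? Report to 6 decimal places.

0.002928

The Dirichlet prior is conjugate to the Multinomial likelihood: each posterior αⱼ = prior αⱼ + observed count nⱼ.
Posterior concentration: (16.98, 26.98, 20.98), total = 64.94.
Var[θ_j] = α_j(Σα−α_j)/((Σα)²(Σα+1)) = 16.98·47.96/(64.94²·65.94) = 0.002928.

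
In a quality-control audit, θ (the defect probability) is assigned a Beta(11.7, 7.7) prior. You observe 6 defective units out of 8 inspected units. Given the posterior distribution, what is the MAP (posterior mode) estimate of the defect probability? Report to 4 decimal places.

0.6575

The Beta prior is conjugate to a Binomial/Bernoulli likelihood; the update adds successes to α and failures to β.
Posterior: Beta(α+k, β+n−k) = Beta(11.7+6, 7.7+2) = Beta(17.7, 9.7).
Mode of Beta(a,b) for a,b>1 is (a−1)/(a+b−2) = 16.7/25.4 = 0.6575.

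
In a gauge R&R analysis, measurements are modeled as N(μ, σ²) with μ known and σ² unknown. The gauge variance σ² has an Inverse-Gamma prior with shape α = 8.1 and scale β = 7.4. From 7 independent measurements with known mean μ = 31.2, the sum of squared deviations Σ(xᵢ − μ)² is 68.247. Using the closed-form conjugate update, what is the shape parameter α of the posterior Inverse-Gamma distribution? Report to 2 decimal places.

11.60

With known mean μ and an Inverse-Gamma(α, β) prior on σ², the Normal likelihood is conjugate: posterior is Inv-Gamma(α + n/2, β + Σ(xᵢ−μ)²/2).
Posterior: Inv-Gamma(8.1 + 7/2, 7.4 + 68.247/2) = Inv-Gamma(11.60, 41.5235).
Posterior α = 11.60.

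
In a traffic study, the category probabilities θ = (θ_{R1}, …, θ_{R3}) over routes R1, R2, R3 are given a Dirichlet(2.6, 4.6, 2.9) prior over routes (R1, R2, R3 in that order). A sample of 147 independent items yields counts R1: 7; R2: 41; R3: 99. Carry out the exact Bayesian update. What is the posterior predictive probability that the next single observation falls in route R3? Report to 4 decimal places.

0.6486

The Dirichlet prior is conjugate to the Multinomial likelihood: each posterior αⱼ = prior αⱼ + observed count nⱼ.
Posterior concentration: (9.6, 45.6, 101.9), total = 157.1.
P(next = R3 | data) = α_{R3}/Σα = 0.6486.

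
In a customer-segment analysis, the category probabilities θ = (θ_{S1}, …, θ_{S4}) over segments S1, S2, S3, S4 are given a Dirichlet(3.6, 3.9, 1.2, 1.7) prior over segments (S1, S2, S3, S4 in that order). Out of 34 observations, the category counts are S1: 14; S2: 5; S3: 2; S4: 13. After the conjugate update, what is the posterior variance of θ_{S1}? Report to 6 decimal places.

0.005270

The Dirichlet prior is conjugate to the Multinomial likelihood: each posterior αⱼ = prior αⱼ + observed count nⱼ.
Posterior concentration: (17.6, 8.9, 3.2, 14.7), total = 44.4.
Var[θ_j] = α_j(Σα−α_j)/((Σα)²(Σα+1)) = 17.6·26.8/(44.4²·45.4) = 0.005270.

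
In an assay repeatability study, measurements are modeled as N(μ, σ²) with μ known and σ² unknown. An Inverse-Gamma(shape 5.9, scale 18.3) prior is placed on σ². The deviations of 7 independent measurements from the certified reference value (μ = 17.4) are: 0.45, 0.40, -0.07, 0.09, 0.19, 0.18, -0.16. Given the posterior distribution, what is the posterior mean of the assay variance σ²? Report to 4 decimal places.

2.2065

With known mean μ and an Inverse-Gamma(α, β) prior on σ², the Normal likelihood is conjugate: posterior is Inv-Gamma(α + n/2, β + Σ(xᵢ−μ)²/2).
Σ(xᵢ−μ)² = (0.45)² + (0.40)² + (-0.07)² + (0.09)² + (0.19)² + (0.18)² + (-0.16)² = 0.4696.
Posterior: Inv-Gamma(5.9 + 7/2, 18.3 + 0.4696/2) = Inv-Gamma(9.40, 18.53480).
E[σ²|data] = β/(α−1) = 18.53480/8.40 = 2.2065.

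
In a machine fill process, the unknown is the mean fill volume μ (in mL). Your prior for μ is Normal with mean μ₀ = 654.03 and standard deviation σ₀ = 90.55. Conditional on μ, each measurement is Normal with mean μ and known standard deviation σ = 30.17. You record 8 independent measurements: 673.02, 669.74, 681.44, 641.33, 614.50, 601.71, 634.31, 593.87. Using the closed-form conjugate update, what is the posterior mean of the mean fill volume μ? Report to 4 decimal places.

For Normal data with known variance σ², a Normal(μ₀, σ₀²) prior on μ is conjugate. Posterior precision = 1/σ₀² + n/σ²; posterior mean is the precision-weighted average of μ₀ and x̄.
Σxᵢ = 673.02 + 669.74 + 681.44 + 641.33 + 614.50 + 601.71 + 634.31 + 593.87 = 5109.92, so n·x̄ = 5109.92.
σ₀² = 90.55² = 8199.3025, σ² = 30.17² = 910.2289; σ² + n·σ₀² = 910.2289 + 8·8199.3025 = 66504.6489.
Posterior mean = (μ₀/σ₀² + n·x̄/σ²)/(1/σ₀² + n/σ²) = (σ²·μ₀ + σ₀²·n·x̄)/(σ² + n·σ₀²) = (910.2289·654.03 + 8199.3025·5109.92)/66504.6489 = 42493096.838267/66504.6489 = 638.9493.

638.9493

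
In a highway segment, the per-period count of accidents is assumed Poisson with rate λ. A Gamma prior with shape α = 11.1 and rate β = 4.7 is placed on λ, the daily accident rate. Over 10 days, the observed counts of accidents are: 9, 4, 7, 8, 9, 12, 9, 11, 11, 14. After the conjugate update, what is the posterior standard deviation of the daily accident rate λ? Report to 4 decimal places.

With a Gamma(shape α, rate β) prior, the Poisson likelihood is conjugate: the posterior is Gamma(α + ΣXᵢ, β + n).
Sum of counts S = 94 over n = 10 days.
Posterior: Gamma(α+S, β+n) = Gamma(11.1+94, 4.7+10) = Gamma(105.1, 14.7).
SD = √α/β = √105.1/14.7 = 0.6974.

0.6974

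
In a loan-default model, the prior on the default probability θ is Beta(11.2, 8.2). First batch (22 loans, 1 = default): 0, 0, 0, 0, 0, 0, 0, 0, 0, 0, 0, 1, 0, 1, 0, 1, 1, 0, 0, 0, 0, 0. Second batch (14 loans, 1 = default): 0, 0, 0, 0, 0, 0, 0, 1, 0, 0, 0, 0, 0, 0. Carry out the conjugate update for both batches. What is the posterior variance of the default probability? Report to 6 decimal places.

The Beta prior is conjugate to a Binomial/Bernoulli likelihood; the update adds successes to α and failures to β.
After batch 1: Beta(11.2+4, 8.2+18) = Beta(15.2, 26.2).
After batch 2: Beta(15.2+1, 26.2+13) = Beta(16.2, 39.2).
Var = αβ/((α+β)²(α+β+1)) = 16.2·39.2/(55.4²·56.4) = 0.003669.

0.003669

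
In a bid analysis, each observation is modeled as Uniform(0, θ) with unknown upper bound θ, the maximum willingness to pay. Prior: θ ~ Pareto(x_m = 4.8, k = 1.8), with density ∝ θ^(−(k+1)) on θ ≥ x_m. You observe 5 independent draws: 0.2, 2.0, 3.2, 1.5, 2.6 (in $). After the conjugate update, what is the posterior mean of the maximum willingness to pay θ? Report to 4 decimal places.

5.6276

A Pareto(scale x_m, shape k) prior on the upper bound θ of Uniform(0, θ) is conjugate: posterior is Pareto(max(x_m, max xᵢ), k + n).
Sample maximum = 3.2; prior scale x_m = 4.8 → posterior scale = max = 4.8.
Posterior shape = 1.8 + 5 = 6.8.
E[θ|data] = k·x_m/(k−1) = 6.8·4.8/5.8 = 5.6276.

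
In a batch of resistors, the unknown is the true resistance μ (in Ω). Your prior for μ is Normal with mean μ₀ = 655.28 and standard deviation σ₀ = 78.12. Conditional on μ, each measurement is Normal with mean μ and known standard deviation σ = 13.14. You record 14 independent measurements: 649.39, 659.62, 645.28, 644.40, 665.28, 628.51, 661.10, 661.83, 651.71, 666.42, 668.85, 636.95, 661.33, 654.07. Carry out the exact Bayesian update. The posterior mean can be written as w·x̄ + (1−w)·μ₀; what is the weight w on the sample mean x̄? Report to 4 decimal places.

For Normal data with known variance σ², a Normal(μ₀, σ₀²) prior on μ is conjugate. Posterior precision = 1/σ₀² + n/σ²; posterior mean is the precision-weighted average of μ₀ and x̄.
σ₀² = 78.12² = 6102.7344, σ² = 13.14² = 172.6596. Prior precision 1/σ₀² = 1/6102.7344; data precision n/σ² = 14/172.6596.
w = (n/σ²)/(1/σ₀² + n/σ²) = n·σ₀²/(σ² + n·σ₀²) = 14·6102.7344/(172.6596 + 14·6102.7344) = 85438.2816/85610.9412 = 0.9980.

0.9980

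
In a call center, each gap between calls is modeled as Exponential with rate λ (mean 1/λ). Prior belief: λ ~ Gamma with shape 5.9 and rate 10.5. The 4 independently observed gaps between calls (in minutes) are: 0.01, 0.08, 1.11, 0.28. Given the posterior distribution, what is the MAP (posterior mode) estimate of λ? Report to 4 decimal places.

0.7429

With a Gamma(shape α, rate β) prior on the exponential rate λ, the posterior after n observations with total T = Σxᵢ is Gamma(α+n, β+T).
Sum of observations T = 1.48 minutes; n = 4.
Posterior: Gamma(5.9+4, 10.5+1.48) = Gamma(9.9, 11.98).
Mode = (α−1)/β = 0.7429.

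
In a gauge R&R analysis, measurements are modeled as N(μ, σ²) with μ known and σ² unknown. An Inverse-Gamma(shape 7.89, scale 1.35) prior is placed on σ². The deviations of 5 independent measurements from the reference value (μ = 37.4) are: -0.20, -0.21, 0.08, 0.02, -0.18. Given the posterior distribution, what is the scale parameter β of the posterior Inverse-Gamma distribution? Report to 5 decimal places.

With known mean μ and an Inverse-Gamma(α, β) prior on σ², the Normal likelihood is conjugate: posterior is Inv-Gamma(α + n/2, β + Σ(xᵢ−μ)²/2).
Σ(xᵢ−μ)² = (-0.20)² + (-0.21)² + (0.08)² + (0.02)² + (-0.18)² = 0.1233.
Posterior: Inv-Gamma(7.89 + 5/2, 1.35 + 0.1233/2) = Inv-Gamma(10.39, 1.41165).
Posterior β = 1.41165.

1.41165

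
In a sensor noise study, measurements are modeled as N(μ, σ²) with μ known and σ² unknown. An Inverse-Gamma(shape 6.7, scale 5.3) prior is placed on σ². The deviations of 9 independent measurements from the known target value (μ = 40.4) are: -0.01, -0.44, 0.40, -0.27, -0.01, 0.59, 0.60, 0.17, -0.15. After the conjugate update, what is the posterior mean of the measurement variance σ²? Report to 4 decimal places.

With known mean μ and an Inverse-Gamma(α, β) prior on σ², the Normal likelihood is conjugate: posterior is Inv-Gamma(α + n/2, β + Σ(xᵢ−μ)²/2).
Σ(xᵢ−μ)² = (-0.01)² + (-0.44)² + (0.40)² + (-0.27)² + (-0.01)² + (0.59)² + (0.60)² + (0.17)² + (-0.15)² = 1.1862.
Posterior: Inv-Gamma(6.7 + 9/2, 5.3 + 1.1862/2) = Inv-Gamma(11.20, 5.89310).
E[σ²|data] = β/(α−1) = 5.89310/10.20 = 0.5778.

0.5778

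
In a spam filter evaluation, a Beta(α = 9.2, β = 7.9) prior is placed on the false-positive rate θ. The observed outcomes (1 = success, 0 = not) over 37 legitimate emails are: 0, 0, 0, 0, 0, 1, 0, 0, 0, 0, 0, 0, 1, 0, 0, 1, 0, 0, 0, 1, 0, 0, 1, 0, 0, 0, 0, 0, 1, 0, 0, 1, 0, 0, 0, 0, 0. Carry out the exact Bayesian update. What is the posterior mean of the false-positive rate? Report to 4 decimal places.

0.2994

The Beta prior is conjugate to a Binomial/Bernoulli likelihood; the update adds successes to α and failures to β.
Posterior: Beta(α+k, β+n−k) = Beta(9.2+7, 7.9+30) = Beta(16.2, 37.9).
Posterior mean = α/(α+β) = 16.2/54.1 = 0.2994.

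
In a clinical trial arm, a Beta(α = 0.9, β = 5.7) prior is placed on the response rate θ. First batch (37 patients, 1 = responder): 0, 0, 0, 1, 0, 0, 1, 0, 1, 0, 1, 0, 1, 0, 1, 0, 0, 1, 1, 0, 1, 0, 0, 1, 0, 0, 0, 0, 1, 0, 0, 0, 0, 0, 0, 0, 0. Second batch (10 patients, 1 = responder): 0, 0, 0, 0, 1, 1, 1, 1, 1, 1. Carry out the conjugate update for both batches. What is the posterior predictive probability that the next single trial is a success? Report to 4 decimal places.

0.3340

The Beta prior is conjugate to a Binomial/Bernoulli likelihood; the update adds successes to α and failures to β.
After batch 1: Beta(0.9+11, 5.7+26) = Beta(11.9, 31.7).
After batch 2: Beta(11.9+6, 31.7+4) = Beta(17.9, 35.7).
For a single future Bernoulli trial, P(success | data) = α/(α+β) = 0.3340.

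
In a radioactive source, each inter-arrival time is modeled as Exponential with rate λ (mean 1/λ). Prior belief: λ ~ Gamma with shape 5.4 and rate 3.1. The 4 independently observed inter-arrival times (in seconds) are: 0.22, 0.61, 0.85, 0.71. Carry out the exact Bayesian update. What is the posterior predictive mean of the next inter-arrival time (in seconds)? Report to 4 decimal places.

With a Gamma(shape α, rate β) prior on the exponential rate λ, the posterior after n observations with total T = Σxᵢ is Gamma(α+n, β+T).
Sum of observations T = 2.39 seconds; n = 4.
Posterior: Gamma(5.4+4, 3.1+2.39) = Gamma(9.4, 5.49).
The predictive distribution for the next observation is Lomax; its mean is β/(α−1) = 5.49/8.4 = 0.6536.

0.6536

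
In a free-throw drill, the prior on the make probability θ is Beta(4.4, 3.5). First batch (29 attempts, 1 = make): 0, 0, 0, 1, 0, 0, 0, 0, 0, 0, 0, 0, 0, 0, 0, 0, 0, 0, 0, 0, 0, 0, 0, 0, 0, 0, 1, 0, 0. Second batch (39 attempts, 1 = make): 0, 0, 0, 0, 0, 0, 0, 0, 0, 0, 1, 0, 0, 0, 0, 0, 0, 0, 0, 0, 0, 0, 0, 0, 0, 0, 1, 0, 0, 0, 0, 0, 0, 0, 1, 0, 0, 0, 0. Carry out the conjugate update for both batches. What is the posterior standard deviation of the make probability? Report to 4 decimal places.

0.0376

The Beta prior is conjugate to a Binomial/Bernoulli likelihood; the update adds successes to α and failures to β.
After batch 1: Beta(4.4+2, 3.5+27) = Beta(6.4, 30.5).
After batch 2: Beta(6.4+3, 30.5+36) = Beta(9.4, 66.5).
Var = αβ/((α+β)²(α+β+1)) = 9.4·66.5/(75.9²·76.9) = 0.00141104; SD = √0.00141104 = 0.0376.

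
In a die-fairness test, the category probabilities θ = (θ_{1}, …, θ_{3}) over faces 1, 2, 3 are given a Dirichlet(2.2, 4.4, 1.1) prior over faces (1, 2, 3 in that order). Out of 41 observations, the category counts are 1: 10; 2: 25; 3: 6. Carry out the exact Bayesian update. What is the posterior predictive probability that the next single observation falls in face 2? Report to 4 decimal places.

0.6037

The Dirichlet prior is conjugate to the Multinomial likelihood: each posterior αⱼ = prior αⱼ + observed count nⱼ.
Posterior concentration: (12.2, 29.4, 7.1), total = 48.7.
P(next = 2 | data) = α_{2}/Σα = 0.6037.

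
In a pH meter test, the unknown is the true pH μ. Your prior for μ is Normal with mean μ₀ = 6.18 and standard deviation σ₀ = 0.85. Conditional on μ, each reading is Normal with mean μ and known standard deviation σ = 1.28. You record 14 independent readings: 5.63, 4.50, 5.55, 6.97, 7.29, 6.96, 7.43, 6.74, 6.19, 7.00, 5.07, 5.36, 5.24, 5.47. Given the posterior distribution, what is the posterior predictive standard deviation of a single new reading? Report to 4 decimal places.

For Normal data with known variance σ², a Normal(μ₀, σ₀²) prior on μ is conjugate. Posterior precision = 1/σ₀² + n/σ²; posterior mean is the precision-weighted average of μ₀ and x̄.
σ₀² = 0.85² = 0.7225, σ² = 1.28² = 1.6384; σ² + n·σ₀² = 1.6384 + 14·0.7225 = 11.7534.
Posterior precision = 1/σ₀² + n/σ² = 1/0.7225 + 14/1.6384 = (σ² + n·σ₀²)/(σ₀²σ²) = 11.7534/(0.7225·1.6384); posterior variance σₙ² = σ₀²σ²/(σ² + n·σ₀²) = 0.7225·1.6384/11.7534 = 0.100715.
Predictive variance for one new observation = σₙ² + σ² = 0.7225·1.6384/11.7534 + 1.6384 = σ²·(σ₀² + 11.7534)/11.7534 = 1.6384·12.4759/11.7534 = 1.739115; SD = √(1.6384·12.4759/11.7534) = 1.3188.

1.3188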